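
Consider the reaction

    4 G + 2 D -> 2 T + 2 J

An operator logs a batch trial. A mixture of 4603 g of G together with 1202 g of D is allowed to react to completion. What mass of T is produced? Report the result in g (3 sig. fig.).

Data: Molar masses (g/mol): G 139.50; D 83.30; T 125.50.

n(G) = 4603 / 139.50 = 33.00 mol
n(D) = 1202 / 83.30 = 14.43 mol
n/ν for G = 33.00/4 = 8.250
n/ν for D = 14.43/2 = 7.215
Smallest n/ν is D → limiting reagent.
n(T) = (2/2) × 14.43 = 14.43 mol
mass = 14.43 × 125.50 = 1811 g

1810 g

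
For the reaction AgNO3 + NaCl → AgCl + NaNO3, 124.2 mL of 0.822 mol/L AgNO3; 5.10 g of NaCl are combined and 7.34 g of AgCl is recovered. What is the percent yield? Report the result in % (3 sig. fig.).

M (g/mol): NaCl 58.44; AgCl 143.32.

58.7 %

n(AgNO3) = 0.822 × 124.2/1000 = 0.1021 mol
n(NaCl) = 5.100 / 58.44 = 0.08727 mol
n/ν for AgNO3 = 0.1021/1 = 0.1021
n/ν for NaCl = 0.08727/1 = 0.08727
Smallest n/ν is NaCl → limiting reagent.
theoretical n(AgCl) = (1/1) × 0.08727 = 0.08727 mol → 12.51 g
% yield = 7.34 / 12.51 × 100 = 58.67 %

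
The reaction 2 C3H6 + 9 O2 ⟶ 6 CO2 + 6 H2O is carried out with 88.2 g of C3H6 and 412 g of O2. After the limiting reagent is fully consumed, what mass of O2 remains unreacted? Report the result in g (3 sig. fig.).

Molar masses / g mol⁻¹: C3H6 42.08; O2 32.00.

110 g

n(C3H6) = 88.20 / 42.08 = 2.096 mol
n(O2) = 412.0 / 32.00 = 12.88 mol
n/ν → C3H6: 1.048, O2: 1.431; C3H6 is limiting.
O2 consumed = (9/2) × 2.096 = 9.432 mol
O2 remaining = 12.88 − 9.432 = 3.448 mol
mass = 3.448 × 32.00 = 110.3 g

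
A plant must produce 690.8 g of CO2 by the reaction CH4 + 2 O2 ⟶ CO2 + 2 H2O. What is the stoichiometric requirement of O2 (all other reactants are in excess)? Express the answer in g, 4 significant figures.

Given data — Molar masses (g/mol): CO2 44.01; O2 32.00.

1005 g

n(CO2) = 690.8 / 44.01 = 15.70 mol
n(O2) = (2/1) × 15.70 = 31.40 mol
mass = 31.40 × 32.00 = 1005 g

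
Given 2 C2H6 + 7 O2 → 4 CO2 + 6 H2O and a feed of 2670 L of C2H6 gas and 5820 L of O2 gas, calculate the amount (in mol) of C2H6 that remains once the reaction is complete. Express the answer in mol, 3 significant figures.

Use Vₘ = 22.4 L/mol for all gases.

n(C2H6) = 2670 / 22.4 = 119.2 mol
n(O2) = 5820 / 22.4 = 259.8 mol
n/ν for C2H6 = 119.2/2 = 59.60
n/ν for O2 = 259.8/7 = 37.11
Smallest n/ν is O2 → limiting reagent.
C2H6 consumed = (2/7) × 259.8 = 74.23 mol
C2H6 remaining = 119.2 − 74.23 = 44.97 mol

45.0 mol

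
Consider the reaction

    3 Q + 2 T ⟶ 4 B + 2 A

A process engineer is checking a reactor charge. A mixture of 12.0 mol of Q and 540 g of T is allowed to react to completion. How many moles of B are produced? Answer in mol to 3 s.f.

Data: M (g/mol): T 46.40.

n(Q) = 12.00 mol
n(T) = 540.0 / 46.40 = 11.64 mol
n/ν for Q = 12.00/3 = 4.000
n/ν for T = 11.64/2 = 5.820
Smallest n/ν is Q → limiting reagent.
n(B) = (4/3) × 12.00 = 16.00 mol

16.0 mol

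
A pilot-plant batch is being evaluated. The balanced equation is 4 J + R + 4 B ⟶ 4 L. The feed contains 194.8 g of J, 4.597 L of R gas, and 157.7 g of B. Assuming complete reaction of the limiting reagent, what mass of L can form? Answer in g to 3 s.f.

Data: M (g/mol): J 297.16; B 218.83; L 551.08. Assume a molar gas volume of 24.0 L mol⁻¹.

361 g

n(J) = 194.8 / 297.16 = 0.6555 mol
n(R) = 4.597 / 24.0 = 0.1915 mol
n(B) = 157.7 / 218.83 = 0.7207 mol
n/ν for J = 0.6555/4 = 0.1639
n/ν for R = 0.1915/1 = 0.1915
n/ν for B = 0.7207/4 = 0.1802
Smallest n/ν is J → limiting reagent.
n(L) = (4/4) × 0.6555 = 0.6555 mol
mass = 0.6555 × 551.08 = 361.2 g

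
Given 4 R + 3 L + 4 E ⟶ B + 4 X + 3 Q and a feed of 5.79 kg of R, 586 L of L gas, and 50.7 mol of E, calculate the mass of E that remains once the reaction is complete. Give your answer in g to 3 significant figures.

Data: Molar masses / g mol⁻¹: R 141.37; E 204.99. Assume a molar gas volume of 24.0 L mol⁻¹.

n(R) = 5.790×1000 / 141.37 = 40.96 mol
n(L) = 586.0 / 24.0 = 24.42 mol
n(E) = 50.70 mol
n/ν → R: 10.24, L: 8.140, E: 12.68; L is limiting.
E consumed = (4/3) × 24.42 = 32.56 mol
E remaining = 50.70 − 32.56 = 18.14 mol
mass = 18.14 × 204.99 = 3719 g

3720 g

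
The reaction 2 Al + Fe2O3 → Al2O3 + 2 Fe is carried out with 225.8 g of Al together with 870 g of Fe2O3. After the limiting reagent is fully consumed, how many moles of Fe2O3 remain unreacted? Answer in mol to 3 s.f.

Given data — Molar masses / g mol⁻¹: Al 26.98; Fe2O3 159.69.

n(Al) = 225.8 / 26.98 = 8.369 mol
n(Fe2O3) = 870.0 / 159.69 = 5.448 mol
n/ν for Al = 8.369/2 = 4.185
n/ν for Fe2O3 = 5.448/1 = 5.448
Smallest n/ν is Al → limiting reagent.
Fe2O3 consumed = (1/2) × 8.369 = 4.185 mol
Fe2O3 remaining = 5.448 − 4.185 = 1.263 mol

1.26 mol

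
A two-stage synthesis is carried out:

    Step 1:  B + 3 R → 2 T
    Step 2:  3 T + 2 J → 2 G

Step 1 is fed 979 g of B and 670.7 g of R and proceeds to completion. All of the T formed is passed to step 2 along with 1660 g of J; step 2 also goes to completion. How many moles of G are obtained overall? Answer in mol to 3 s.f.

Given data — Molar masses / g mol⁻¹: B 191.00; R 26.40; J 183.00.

Step 1:
n(B) = 979.0 / 191.00 = 5.126 mol
n(R) = 670.7 / 26.40 = 25.41 mol
n/ν → B: 5.126, R: 8.470; B is limiting.
n(T) produced = (2/1) × 5.126 = 10.25 mol
Step 2:
n(T) available = 10.25 mol
n(J) = 1660 / 183.00 = 9.071 mol
n/ν → T: 3.417, J: 4.536; T is limiting.
n(G) = (2/3) × 10.25 = 6.833 mol

6.83 mol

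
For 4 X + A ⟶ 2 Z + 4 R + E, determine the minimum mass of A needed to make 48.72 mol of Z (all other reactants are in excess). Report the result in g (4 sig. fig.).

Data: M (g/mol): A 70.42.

1715 g

n(Z) = 48.72 mol
n(A) = (1/2) × 48.72 = 24.36 mol
mass = 24.36 × 70.42 = 1715 g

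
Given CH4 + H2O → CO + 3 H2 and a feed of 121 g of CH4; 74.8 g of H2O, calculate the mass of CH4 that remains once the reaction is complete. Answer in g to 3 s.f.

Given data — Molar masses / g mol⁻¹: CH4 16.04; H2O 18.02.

n(CH4) = 121.0 / 16.04 = 7.544 mol
n(H2O) = 74.80 / 18.02 = 4.151 mol
n/ν for CH4 = 7.544/1 = 7.544
n/ν for H2O = 4.151/1 = 4.151
Smallest n/ν is H2O → limiting reagent.
CH4 consumed = (1/1) × 4.151 = 4.151 mol
CH4 remaining = 7.544 − 4.151 = 3.393 mol
mass = 3.393 × 16.04 = 54.42 g

54.4 g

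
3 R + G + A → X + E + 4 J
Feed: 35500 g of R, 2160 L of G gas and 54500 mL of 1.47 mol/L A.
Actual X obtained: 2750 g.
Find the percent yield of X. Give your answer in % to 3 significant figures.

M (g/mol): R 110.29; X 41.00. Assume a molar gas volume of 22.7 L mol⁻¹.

83.7 %

n(R) = 35500 / 110.29 = 321.9 mol
n(G) = 2160 / 22.7 = 95.15 mol
n(A) = 1.47 × 54500/1000 = 80.12 mol
n/ν for R = 321.9/3 = 107.3
n/ν for G = 95.15/1 = 95.15
n/ν for A = 80.12/1 = 80.12
Smallest n/ν is A → limiting reagent.
theoretical n(X) = (1/1) × 80.12 = 80.12 mol → 3285 g
% yield = 2750 / 3285 × 100 = 83.71 %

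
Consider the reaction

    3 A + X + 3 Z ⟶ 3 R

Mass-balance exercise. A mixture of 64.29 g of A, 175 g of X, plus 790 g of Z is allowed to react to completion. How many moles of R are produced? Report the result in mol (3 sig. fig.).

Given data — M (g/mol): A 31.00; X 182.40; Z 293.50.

n(A) = 64.29 / 31.00 = 2.074 mol
n(X) = 175.0 / 182.40 = 0.9594 mol
n(Z) = 790.0 / 293.50 = 2.692 mol
n/ν → A: 0.6913, X: 0.9594, Z: 0.8973; A is limiting.
n(R) = (3/3) × 2.074 = 2.074 mol

2.07 mol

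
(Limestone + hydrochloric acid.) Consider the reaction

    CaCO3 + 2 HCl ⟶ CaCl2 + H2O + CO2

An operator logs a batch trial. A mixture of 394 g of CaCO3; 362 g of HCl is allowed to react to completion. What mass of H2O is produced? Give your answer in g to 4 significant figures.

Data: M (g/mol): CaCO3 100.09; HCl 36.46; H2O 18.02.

n(CaCO3) = 394.0 / 100.09 = 3.936 mol
n(HCl) = 362.0 / 36.46 = 9.929 mol
n/ν for CaCO3 = 3.936/1 = 3.936
n/ν for HCl = 9.929/2 = 4.965
Smallest n/ν is CaCO3 → limiting reagent.
n(H2O) = (1/1) × 3.936 = 3.936 mol
mass = 3.936 × 18.02 = 70.93 g

70.93 g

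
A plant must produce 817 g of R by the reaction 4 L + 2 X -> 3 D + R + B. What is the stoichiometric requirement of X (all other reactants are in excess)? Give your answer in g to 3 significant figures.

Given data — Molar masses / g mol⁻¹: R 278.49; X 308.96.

1810 g

n(R) = 817 / 278.49 = 2.934 mol
n(X) = (2/1) × 2.934 = 5.868 mol
mass = 5.868 × 308.96 = 1813 g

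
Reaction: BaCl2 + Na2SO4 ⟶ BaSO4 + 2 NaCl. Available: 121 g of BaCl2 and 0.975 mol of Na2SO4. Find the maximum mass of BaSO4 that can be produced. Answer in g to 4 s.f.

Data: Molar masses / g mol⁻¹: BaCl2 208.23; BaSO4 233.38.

n(BaCl2) = 121.0 / 208.23 = 0.5811 mol
n(Na2SO4) = 0.9750 mol
n/ν → BaCl2: 0.5811, Na2SO4: 0.9750; BaCl2 is limiting.
n(BaSO4) = (1/1) × 0.5811 = 0.5811 mol
mass = 0.5811 × 233.38 = 135.6 g

135.6 g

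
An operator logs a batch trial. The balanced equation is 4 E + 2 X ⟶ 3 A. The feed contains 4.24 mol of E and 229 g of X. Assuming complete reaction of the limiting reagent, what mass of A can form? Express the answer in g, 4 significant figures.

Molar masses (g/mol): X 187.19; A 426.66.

n(E) = 4.240 mol
n(X) = 229.0 / 187.19 = 1.223 mol
n/ν for E = 4.240/4 = 1.060
n/ν for X = 1.223/2 = 0.6115
Smallest n/ν is X → limiting reagent.
n(A) = (3/2) × 1.223 = 1.835 mol
mass = 1.835 × 426.66 = 782.9 g

782.9 g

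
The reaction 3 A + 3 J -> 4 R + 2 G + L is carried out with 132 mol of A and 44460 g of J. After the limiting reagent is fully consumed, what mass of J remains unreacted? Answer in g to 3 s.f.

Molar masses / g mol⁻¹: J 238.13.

n(A) = 132.0 mol
n(J) = 44460 / 238.13 = 186.7 mol
n/ν for A = 132.0/3 = 44.00
n/ν for J = 186.7/3 = 62.23
Smallest n/ν is A → limiting reagent.
J consumed = (3/3) × 132.0 = 132.0 mol
J remaining = 186.7 − 132.0 = 54.70 mol
mass = 54.70 × 238.13 = 13030 g

13000 g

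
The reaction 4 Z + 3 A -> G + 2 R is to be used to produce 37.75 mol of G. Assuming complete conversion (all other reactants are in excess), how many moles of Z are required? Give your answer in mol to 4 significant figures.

n(G) = 37.75 mol
n(Z) = (4/1) × 37.75 = 151.0 mol

151.0 mol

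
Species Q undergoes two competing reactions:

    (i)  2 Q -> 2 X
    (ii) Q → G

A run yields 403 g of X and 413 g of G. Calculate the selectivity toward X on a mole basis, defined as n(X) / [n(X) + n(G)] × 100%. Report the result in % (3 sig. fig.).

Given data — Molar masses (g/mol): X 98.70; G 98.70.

n(X) = 403 / 98.70 = 4.083 mol
n(G) = 413 / 98.70 = 4.184 mol
selectivity = 4.083/(4.083+4.184) × 100 = 49.39 %

49.4 %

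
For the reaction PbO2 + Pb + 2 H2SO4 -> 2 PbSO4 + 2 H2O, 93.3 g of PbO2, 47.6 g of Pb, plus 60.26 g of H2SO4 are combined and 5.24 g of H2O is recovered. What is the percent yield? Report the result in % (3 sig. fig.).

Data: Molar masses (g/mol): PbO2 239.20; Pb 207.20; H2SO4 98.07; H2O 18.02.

63.3 %

n(PbO2) = 93.30 / 239.20 = 0.3901 mol
n(Pb) = 47.60 / 207.20 = 0.2297 mol
n(H2SO4) = 60.26 / 98.07 = 0.6145 mol
n/ν for PbO2 = 0.3901/1 = 0.3901
n/ν for Pb = 0.2297/1 = 0.2297
n/ν for H2SO4 = 0.6145/2 = 0.3073
Smallest n/ν is Pb → limiting reagent.
theoretical n(H2O) = (2/1) × 0.2297 = 0.4594 mol → 8.278 g
% yield = 5.24 / 8.278 × 100 = 63.30 %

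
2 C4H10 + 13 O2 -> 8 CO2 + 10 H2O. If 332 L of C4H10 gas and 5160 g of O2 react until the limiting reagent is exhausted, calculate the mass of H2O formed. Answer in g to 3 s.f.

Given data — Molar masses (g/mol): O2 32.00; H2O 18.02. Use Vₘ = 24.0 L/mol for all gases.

n(C4H10) = 332.0 / 24.0 = 13.83 mol
n(O2) = 5160 / 32.00 = 161.3 mol
n/ν for C4H10 = 13.83/2 = 6.915
n/ν for O2 = 161.3/13 = 12.41
Smallest n/ν is C4H10 → limiting reagent.
n(H2O) = (10/2) × 13.83 = 69.15 mol
mass = 69.15 × 18.02 = 1246 g

1250 g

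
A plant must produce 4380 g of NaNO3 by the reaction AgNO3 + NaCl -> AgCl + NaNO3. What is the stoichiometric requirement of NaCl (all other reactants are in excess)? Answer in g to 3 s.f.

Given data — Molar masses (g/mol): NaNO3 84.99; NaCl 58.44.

n(NaNO3) = 4380 / 84.99 = 51.54 mol
n(NaCl) = (1/1) × 51.54 = 51.54 mol
mass = 51.54 × 58.44 = 3012 g

3010 g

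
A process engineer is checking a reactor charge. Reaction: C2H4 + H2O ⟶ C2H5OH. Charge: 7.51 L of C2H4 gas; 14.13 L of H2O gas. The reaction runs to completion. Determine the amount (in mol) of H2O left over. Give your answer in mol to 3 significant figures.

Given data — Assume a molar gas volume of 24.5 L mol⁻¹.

n(C2H4) = 7.510 / 24.5 = 0.3065 mol
n(H2O) = 14.13 / 24.5 = 0.5767 mol
n/ν → C2H4: 0.3065, H2O: 0.5767; C2H4 is limiting.
H2O consumed = (1/1) × 0.3065 = 0.3065 mol
H2O remaining = 0.5767 − 0.3065 = 0.2702 mol

0.270 mol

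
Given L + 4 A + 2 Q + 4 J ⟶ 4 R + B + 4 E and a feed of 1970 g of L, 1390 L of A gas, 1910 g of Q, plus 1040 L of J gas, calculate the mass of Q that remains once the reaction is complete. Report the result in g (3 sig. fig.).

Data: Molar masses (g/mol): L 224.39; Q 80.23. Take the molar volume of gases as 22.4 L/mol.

501 g

n(L) = 1970 / 224.39 = 8.779 mol
n(A) = 1390 / 22.4 = 62.05 mol
n(Q) = 1910 / 80.23 = 23.81 mol
n(J) = 1040 / 22.4 = 46.43 mol
n/ν for L = 8.779/1 = 8.779
n/ν for A = 62.05/4 = 15.51
n/ν for Q = 23.81/2 = 11.91
n/ν for J = 46.43/4 = 11.61
Smallest n/ν is L → limiting reagent.
Q consumed = (2/1) × 8.779 = 17.56 mol
Q remaining = 23.81 − 17.56 = 6.250 mol
mass = 6.250 × 80.23 = 501.4 g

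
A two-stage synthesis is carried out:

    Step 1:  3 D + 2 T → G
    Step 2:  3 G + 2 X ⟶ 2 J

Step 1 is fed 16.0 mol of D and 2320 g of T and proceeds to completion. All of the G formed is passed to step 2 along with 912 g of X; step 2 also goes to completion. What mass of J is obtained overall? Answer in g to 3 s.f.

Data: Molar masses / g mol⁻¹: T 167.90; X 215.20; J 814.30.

2900 g

Step 1:
n(D) = 16.00 mol
n(T) = 2320 / 167.90 = 13.82 mol
n/ν for D = 16.00/3 = 5.333
n/ν for T = 13.82/2 = 6.910
Smallest n/ν is D → limiting reagent.
n(G) produced = (1/3) × 16.00 = 5.333 mol
Step 2:
n(G) available = 5.333 mol
n(X) = 912.0 / 215.20 = 4.238 mol
n/ν for G = 5.333/3 = 1.778
n/ν for X = 4.238/2 = 2.119
Smallest n/ν is G → limiting reagent.
n(J) = (2/3) × 5.333 = 3.555 mol
mass = 3.555 × 814.30 = 2895 g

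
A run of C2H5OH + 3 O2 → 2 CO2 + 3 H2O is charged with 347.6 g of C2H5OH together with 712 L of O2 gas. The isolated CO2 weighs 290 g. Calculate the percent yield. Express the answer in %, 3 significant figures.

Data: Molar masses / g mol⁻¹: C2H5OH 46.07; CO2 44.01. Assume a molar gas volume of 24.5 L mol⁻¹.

n(C2H5OH) = 347.6 / 46.07 = 7.545 mol
n(O2) = 712.0 / 24.5 = 29.06 mol
n/ν for C2H5OH = 7.545/1 = 7.545
n/ν for O2 = 29.06/3 = 9.687
Smallest n/ν is C2H5OH → limiting reagent.
theoretical n(CO2) = (2/1) × 7.545 = 15.09 mol → 664.1 g
% yield = 290 / 664.1 × 100 = 43.67 %

43.7 %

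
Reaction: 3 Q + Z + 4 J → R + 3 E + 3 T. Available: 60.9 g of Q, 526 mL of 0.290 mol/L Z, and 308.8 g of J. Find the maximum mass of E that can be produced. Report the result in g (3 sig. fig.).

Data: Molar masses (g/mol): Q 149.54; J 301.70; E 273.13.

n(Q) = 60.90 / 149.54 = 0.4072 mol
n(Z) = 0.290 × 526.0/1000 = 0.1525 mol
n(J) = 308.8 / 301.70 = 1.024 mol
n/ν → Q: 0.1357, Z: 0.1525, J: 0.2560; Q is limiting.
n(E) = (3/3) × 0.4072 = 0.4072 mol
mass = 0.4072 × 273.13 = 111.2 g

111 g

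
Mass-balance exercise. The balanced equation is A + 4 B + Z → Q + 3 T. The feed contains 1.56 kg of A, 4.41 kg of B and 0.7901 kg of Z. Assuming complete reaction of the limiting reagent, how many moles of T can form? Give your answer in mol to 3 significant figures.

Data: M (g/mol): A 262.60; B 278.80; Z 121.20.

n(A) = 1.560×1000 / 262.60 = 5.941 mol
n(B) = 4.410×1000 / 278.80 = 15.82 mol
n(Z) = 0.7901×1000 / 121.20 = 6.519 mol
n/ν for A = 5.941/1 = 5.941
n/ν for B = 15.82/4 = 3.955
n/ν for Z = 6.519/1 = 6.519
Smallest n/ν is B → limiting reagent.
n(T) = (3/4) × 15.82 = 11.87 mol

11.9 mol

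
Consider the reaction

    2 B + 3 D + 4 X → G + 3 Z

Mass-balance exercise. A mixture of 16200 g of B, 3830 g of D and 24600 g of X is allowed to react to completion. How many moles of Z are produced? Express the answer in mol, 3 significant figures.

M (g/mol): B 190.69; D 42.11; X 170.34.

91.0 mol

n(B) = 16200 / 190.69 = 84.95 mol
n(D) = 3830 / 42.11 = 90.95 mol
n(X) = 24600 / 170.34 = 144.4 mol
n/ν for B = 84.95/2 = 42.48
n/ν for D = 90.95/3 = 30.32
n/ν for X = 144.4/4 = 36.10
Smallest n/ν is D → limiting reagent.
n(Z) = (3/3) × 90.95 = 90.95 mol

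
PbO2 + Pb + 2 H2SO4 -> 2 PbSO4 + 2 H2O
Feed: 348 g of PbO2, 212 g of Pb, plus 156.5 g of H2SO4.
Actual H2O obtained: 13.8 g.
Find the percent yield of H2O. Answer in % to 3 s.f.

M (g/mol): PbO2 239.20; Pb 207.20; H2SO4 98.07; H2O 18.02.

n(PbO2) = 348.0 / 239.20 = 1.455 mol
n(Pb) = 212.0 / 207.20 = 1.023 mol
n(H2SO4) = 156.5 / 98.07 = 1.596 mol
n/ν for PbO2 = 1.455/1 = 1.455
n/ν for Pb = 1.023/1 = 1.023
n/ν for H2SO4 = 1.596/2 = 0.7980
Smallest n/ν is H2SO4 → limiting reagent.
theoretical n(H2O) = (2/2) × 1.596 = 1.596 mol → 28.76 g
% yield = 13.8 / 28.76 × 100 = 47.98 %

48.0 %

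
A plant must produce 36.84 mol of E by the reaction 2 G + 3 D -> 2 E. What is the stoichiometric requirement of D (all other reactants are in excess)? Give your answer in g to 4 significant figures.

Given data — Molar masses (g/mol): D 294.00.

n(E) = 36.84 mol
n(D) = (3/2) × 36.84 = 55.26 mol
mass = 55.26 × 294.00 = 16250 g

16250 g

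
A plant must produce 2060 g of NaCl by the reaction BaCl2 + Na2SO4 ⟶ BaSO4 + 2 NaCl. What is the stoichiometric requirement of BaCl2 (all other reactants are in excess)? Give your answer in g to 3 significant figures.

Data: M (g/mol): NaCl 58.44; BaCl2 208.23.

3670 g

n(NaCl) = 2060 / 58.44 = 35.25 mol
n(BaCl2) = (1/2) × 35.25 = 17.63 mol
mass = 17.63 × 208.23 = 3671 g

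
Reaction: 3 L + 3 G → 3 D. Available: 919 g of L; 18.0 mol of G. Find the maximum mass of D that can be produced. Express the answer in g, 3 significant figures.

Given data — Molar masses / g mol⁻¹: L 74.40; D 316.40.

n(L) = 919.0 / 74.40 = 12.35 mol
n(G) = 18.00 mol
n/ν for L = 12.35/3 = 4.117
n/ν for G = 18.00/3 = 6.000
Smallest n/ν is L → limiting reagent.
n(D) = (3/3) × 12.35 = 12.35 mol
mass = 12.35 × 316.40 = 3908 g

3910 g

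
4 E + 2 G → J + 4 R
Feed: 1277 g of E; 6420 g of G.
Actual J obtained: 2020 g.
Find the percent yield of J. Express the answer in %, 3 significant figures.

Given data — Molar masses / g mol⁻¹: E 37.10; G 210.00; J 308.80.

n(E) = 1277 / 37.10 = 34.42 mol
n(G) = 6420 / 210.00 = 30.57 mol
n/ν for E = 34.42/4 = 8.605
n/ν for G = 30.57/2 = 15.29
Smallest n/ν is E → limiting reagent.
theoretical n(J) = (1/4) × 34.42 = 8.605 mol → 2657 g
% yield = 2020 / 2657 × 100 = 76.03 %

76.0 %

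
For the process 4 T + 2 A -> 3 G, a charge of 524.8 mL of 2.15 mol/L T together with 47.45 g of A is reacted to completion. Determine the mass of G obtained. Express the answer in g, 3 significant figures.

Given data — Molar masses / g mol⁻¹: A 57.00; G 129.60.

n(T) = 2.15 × 524.8/1000 = 1.128 mol
n(A) = 47.45 / 57.00 = 0.8325 mol
n/ν for T = 1.128/4 = 0.2820
n/ν for A = 0.8325/2 = 0.4163
Smallest n/ν is T → limiting reagent.
n(G) = (3/4) × 1.128 = 0.8460 mol
mass = 0.8460 × 129.60 = 109.6 g

110 g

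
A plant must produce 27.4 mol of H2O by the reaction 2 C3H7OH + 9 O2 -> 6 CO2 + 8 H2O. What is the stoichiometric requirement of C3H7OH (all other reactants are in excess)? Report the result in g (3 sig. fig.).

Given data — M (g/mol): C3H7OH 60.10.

n(H2O) = 27.40 mol
n(C3H7OH) = (2/8) × 27.40 = 6.850 mol
mass = 6.850 × 60.10 = 411.7 g

412 g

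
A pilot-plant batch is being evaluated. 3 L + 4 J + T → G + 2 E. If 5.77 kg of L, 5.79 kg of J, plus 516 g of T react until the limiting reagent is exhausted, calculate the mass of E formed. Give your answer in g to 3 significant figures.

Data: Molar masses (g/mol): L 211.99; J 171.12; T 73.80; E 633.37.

8860 g

n(L) = 5.770×1000 / 211.99 = 27.22 mol
n(J) = 5.790×1000 / 171.12 = 33.84 mol
n(T) = 516.0 / 73.80 = 6.992 mol
n/ν → L: 9.073, J: 8.460, T: 6.992; T is limiting.
n(E) = (2/1) × 6.992 = 13.98 mol
mass = 13.98 × 633.37 = 8855 g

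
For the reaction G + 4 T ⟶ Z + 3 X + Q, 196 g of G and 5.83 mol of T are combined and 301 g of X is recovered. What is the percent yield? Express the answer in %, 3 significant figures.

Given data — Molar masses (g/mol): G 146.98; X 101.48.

74.1 %

n(G) = 196.0 / 146.98 = 1.334 mol
n(T) = 5.830 mol
n/ν for G = 1.334/1 = 1.334
n/ν for T = 5.830/4 = 1.458
Smallest n/ν is G → limiting reagent.
theoretical n(X) = (3/1) × 1.334 = 4.002 mol → 406.1 g
% yield = 301 / 406.1 × 100 = 74.12 %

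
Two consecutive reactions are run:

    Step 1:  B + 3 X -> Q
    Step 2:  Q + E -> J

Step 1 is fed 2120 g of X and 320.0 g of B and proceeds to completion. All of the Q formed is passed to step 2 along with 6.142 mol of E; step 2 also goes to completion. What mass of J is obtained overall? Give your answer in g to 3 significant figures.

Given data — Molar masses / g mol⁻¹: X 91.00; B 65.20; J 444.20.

Step 1:
n(X) = 2120 / 91.00 = 23.30 mol
n(B) = 320.0 / 65.20 = 4.908 mol
n/ν for X = 23.30/3 = 7.767
n/ν for B = 4.908/1 = 4.908
Smallest n/ν is B → limiting reagent.
n(Q) produced = (1/1) × 4.908 = 4.908 mol
Step 2:
n(Q) available = 4.908 mol
n(E) = 6.142 mol
n/ν for Q = 4.908/1 = 4.908
n/ν for E = 6.142/1 = 6.142
Smallest n/ν is Q → limiting reagent.
n(J) = (1/1) × 4.908 = 4.908 mol
mass = 4.908 × 444.20 = 2180 g

2180 g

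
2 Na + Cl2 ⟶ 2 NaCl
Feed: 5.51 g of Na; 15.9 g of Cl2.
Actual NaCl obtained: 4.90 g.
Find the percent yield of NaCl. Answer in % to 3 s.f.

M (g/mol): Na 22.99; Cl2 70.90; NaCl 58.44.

n(Na) = 5.510 / 22.99 = 0.2397 mol
n(Cl2) = 15.90 / 70.90 = 0.2243 mol
n/ν for Na = 0.2397/2 = 0.1199
n/ν for Cl2 = 0.2243/1 = 0.2243
Smallest n/ν is Na → limiting reagent.
theoretical n(NaCl) = (2/2) × 0.2397 = 0.2397 mol → 14.01 g
% yield = 4.90 / 14.01 × 100 = 34.98 %

35.0 %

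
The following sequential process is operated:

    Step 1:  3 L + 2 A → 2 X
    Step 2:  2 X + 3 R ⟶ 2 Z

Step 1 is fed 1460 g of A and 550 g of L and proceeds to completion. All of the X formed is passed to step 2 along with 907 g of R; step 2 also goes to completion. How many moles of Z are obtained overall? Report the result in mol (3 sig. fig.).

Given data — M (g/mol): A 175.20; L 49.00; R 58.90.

7.48 mol

Step 1:
n(A) = 1460 / 175.20 = 8.333 mol
n(L) = 550.0 / 49.00 = 11.22 mol
n/ν for A = 8.333/2 = 4.167
n/ν for L = 11.22/3 = 3.740
Smallest n/ν is L → limiting reagent.
n(X) produced = (2/3) × 11.22 = 7.480 mol
Step 2:
n(X) available = 7.480 mol
n(R) = 907.0 / 58.90 = 15.40 mol
n/ν for X = 7.480/2 = 3.740
n/ν for R = 15.40/3 = 5.133
Smallest n/ν is X → limiting reagent.
n(Z) = (2/2) × 7.480 = 7.480 mol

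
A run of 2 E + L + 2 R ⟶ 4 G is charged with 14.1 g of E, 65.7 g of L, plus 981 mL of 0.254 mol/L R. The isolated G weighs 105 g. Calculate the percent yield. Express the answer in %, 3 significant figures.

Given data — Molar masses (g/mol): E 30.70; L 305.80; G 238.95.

88.2 %

n(E) = 14.10 / 30.70 = 0.4593 mol
n(L) = 65.70 / 305.80 = 0.2148 mol
n(R) = 0.254 × 981.0/1000 = 0.2492 mol
n/ν for E = 0.4593/2 = 0.2297
n/ν for L = 0.2148/1 = 0.2148
n/ν for R = 0.2492/2 = 0.1246
Smallest n/ν is R → limiting reagent.
theoretical n(G) = (4/2) × 0.2492 = 0.4984 mol → 119.1 g
% yield = 105 / 119.1 × 100 = 88.16 %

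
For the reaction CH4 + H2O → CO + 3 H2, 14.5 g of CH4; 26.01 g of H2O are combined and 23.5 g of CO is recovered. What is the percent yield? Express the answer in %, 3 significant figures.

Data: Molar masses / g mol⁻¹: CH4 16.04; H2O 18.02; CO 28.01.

n(CH4) = 14.50 / 16.04 = 0.9040 mol
n(H2O) = 26.01 / 18.02 = 1.443 mol
n/ν → CH4: 0.9040, H2O: 1.443; CH4 is limiting.
theoretical n(CO) = (1/1) × 0.9040 = 0.9040 mol → 25.32 g
% yield = 23.5 / 25.32 × 100 = 92.81 %

92.8 %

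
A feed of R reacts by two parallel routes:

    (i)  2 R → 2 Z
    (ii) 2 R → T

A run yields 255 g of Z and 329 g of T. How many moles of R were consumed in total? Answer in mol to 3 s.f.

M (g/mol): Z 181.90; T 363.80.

n(Z) = 255 / 181.90 = 1.402 mol
n(T) = 329 / 363.80 = 0.9043 mol
n(R) via (i) = (2/2)×1.402 = 1.402 mol
n(R) via (ii) = (2/1)×0.9043 = 1.809 mol
total n(R) = 1.402 + 1.809 = 3.211 mol

3.21 mol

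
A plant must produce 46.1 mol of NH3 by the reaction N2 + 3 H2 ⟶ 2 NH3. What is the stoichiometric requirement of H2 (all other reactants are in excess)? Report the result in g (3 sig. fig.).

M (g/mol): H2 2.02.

140 g

n(NH3) = 46.10 mol
n(H2) = (3/2) × 46.10 = 69.15 mol
mass = 69.15 × 2.02 = 139.7 g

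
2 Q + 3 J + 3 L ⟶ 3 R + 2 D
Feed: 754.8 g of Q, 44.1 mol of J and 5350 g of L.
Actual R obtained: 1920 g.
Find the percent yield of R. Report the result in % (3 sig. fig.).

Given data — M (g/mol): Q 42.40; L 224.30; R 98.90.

n(Q) = 754.8 / 42.40 = 17.80 mol
n(J) = 44.10 mol
n(L) = 5350 / 224.30 = 23.85 mol
n/ν for Q = 17.80/2 = 8.900
n/ν for J = 44.10/3 = 14.70
n/ν for L = 23.85/3 = 7.950
Smallest n/ν is L → limiting reagent.
theoretical n(R) = (3/3) × 23.85 = 23.85 mol → 2359 g
% yield = 1920 / 2359 × 100 = 81.39 %

81.4 %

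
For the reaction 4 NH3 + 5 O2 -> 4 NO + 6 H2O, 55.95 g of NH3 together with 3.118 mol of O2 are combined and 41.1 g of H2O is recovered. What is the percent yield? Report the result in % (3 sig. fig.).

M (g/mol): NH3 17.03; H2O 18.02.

n(NH3) = 55.95 / 17.03 = 3.285 mol
n(O2) = 3.118 mol
n/ν for NH3 = 3.285/4 = 0.8213
n/ν for O2 = 3.118/5 = 0.6236
Smallest n/ν is O2 → limiting reagent.
theoretical n(H2O) = (6/5) × 3.118 = 3.742 mol → 67.43 g
% yield = 41.1 / 67.43 × 100 = 60.95 %

61.0 %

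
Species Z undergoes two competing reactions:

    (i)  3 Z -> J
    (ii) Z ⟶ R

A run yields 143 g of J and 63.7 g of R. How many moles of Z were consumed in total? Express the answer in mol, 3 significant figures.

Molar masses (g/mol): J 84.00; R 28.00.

n(J) = 143 / 84.00 = 1.702 mol
n(R) = 63.7 / 28.00 = 2.275 mol
n(Z) via (i) = (3/1)×1.702 = 5.106 mol
n(Z) via (ii) = (1/1)×2.275 = 2.275 mol
total n(Z) = 5.106 + 2.275 = 7.381 mol

7.38 mol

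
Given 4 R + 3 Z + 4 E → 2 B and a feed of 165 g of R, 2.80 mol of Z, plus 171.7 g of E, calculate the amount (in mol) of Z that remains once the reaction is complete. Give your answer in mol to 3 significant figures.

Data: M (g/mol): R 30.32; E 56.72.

0.530 mol

n(R) = 165.0 / 30.32 = 5.442 mol
n(Z) = 2.800 mol
n(E) = 171.7 / 56.72 = 3.027 mol
n/ν for R = 5.442/4 = 1.361
n/ν for Z = 2.800/3 = 0.9333
n/ν for E = 3.027/4 = 0.7568
Smallest n/ν is E → limiting reagent.
Z consumed = (3/4) × 3.027 = 2.270 mol
Z remaining = 2.800 − 2.270 = 0.5300 mol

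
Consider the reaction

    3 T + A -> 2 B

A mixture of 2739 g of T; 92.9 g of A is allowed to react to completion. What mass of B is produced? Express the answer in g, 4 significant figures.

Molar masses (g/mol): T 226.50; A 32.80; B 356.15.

2017 g

n(T) = 2739 / 226.50 = 12.09 mol
n(A) = 92.90 / 32.80 = 2.832 mol
n/ν for T = 12.09/3 = 4.030
n/ν for A = 2.832/1 = 2.832
Smallest n/ν is A → limiting reagent.
n(B) = (2/1) × 2.832 = 5.664 mol
mass = 5.664 × 356.15 = 2017 g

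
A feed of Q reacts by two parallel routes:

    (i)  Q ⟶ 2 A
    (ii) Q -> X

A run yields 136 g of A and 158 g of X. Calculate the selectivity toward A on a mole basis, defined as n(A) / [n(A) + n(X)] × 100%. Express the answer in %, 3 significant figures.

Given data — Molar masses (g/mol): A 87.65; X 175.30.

n(A) = 136 / 87.65 = 1.552 mol
n(X) = 158 / 175.30 = 0.9013 mol
selectivity = 1.552/(1.552+0.9013) × 100 = 63.26 %

63.3 %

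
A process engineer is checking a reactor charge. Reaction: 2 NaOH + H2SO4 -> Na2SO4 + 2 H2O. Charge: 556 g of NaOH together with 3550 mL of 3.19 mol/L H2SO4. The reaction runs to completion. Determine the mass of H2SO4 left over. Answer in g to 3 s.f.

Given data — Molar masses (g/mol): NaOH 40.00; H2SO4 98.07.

n(NaOH) = 556.0 / 40.00 = 13.90 mol
n(H2SO4) = 3.19 × 3550/1000 = 11.32 mol
n/ν for NaOH = 13.90/2 = 6.950
n/ν for H2SO4 = 11.32/1 = 11.32
Smallest n/ν is NaOH → limiting reagent.
H2SO4 consumed = (1/2) × 13.90 = 6.950 mol
H2SO4 remaining = 11.32 − 6.950 = 4.370 mol
mass = 4.370 × 98.07 = 428.6 g

429 g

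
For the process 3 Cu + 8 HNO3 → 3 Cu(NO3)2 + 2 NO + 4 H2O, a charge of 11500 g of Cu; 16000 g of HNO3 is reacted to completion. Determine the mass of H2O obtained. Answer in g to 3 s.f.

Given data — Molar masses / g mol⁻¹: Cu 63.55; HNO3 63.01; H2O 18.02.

2290 g

n(Cu) = 11500 / 63.55 = 181.0 mol
n(HNO3) = 16000 / 63.01 = 253.9 mol
n/ν for Cu = 181.0/3 = 60.33
n/ν for HNO3 = 253.9/8 = 31.74
Smallest n/ν is HNO3 → limiting reagent.
n(H2O) = (4/8) × 253.9 = 127.0 mol
mass = 127.0 × 18.02 = 2289 g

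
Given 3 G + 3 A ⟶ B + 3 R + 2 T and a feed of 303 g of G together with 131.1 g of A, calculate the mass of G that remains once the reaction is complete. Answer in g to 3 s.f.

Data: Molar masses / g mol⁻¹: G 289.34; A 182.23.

n(G) = 303.0 / 289.34 = 1.047 mol
n(A) = 131.1 / 182.23 = 0.7194 mol
n/ν for G = 1.047/3 = 0.3490
n/ν for A = 0.7194/3 = 0.2398
Smallest n/ν is A → limiting reagent.
G consumed = (3/3) × 0.7194 = 0.7194 mol
G remaining = 1.047 − 0.7194 = 0.3276 mol
mass = 0.3276 × 289.34 = 94.79 g

94.8 g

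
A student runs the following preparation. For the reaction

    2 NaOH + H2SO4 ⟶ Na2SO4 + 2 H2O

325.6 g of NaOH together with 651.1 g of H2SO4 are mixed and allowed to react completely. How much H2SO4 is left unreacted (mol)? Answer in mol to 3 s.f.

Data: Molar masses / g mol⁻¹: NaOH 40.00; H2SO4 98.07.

2.57 mol

n(NaOH) = 325.6 / 40.00 = 8.140 mol
n(H2SO4) = 651.1 / 98.07 = 6.639 mol
n/ν → NaOH: 4.070, H2SO4: 6.639; NaOH is limiting.
H2SO4 consumed = (1/2) × 8.140 = 4.070 mol
H2SO4 remaining = 6.639 − 4.070 = 2.569 mol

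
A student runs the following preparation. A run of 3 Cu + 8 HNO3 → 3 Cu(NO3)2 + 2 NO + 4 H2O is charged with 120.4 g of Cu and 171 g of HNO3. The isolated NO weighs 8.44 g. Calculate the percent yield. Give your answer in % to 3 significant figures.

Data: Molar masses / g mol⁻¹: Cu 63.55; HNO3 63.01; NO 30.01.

41.5 %

n(Cu) = 120.4 / 63.55 = 1.895 mol
n(HNO3) = 171.0 / 63.01 = 2.714 mol
n/ν → Cu: 0.6317, HNO3: 0.3393; HNO3 is limiting.
theoretical n(NO) = (2/8) × 2.714 = 0.6785 mol → 20.36 g
% yield = 8.44 / 20.36 × 100 = 41.45 %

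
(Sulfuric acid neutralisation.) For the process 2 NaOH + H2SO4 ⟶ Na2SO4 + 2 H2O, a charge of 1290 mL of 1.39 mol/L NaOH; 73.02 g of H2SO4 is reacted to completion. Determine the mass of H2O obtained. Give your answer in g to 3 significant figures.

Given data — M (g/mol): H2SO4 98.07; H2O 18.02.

26.8 g

n(NaOH) = 1.39 × 1290/1000 = 1.793 mol
n(H2SO4) = 73.02 / 98.07 = 0.7446 mol
n/ν for NaOH = 1.793/2 = 0.8965
n/ν for H2SO4 = 0.7446/1 = 0.7446
Smallest n/ν is H2SO4 → limiting reagent.
n(H2O) = (2/1) × 0.7446 = 1.489 mol
mass = 1.489 × 18.02 = 26.83 g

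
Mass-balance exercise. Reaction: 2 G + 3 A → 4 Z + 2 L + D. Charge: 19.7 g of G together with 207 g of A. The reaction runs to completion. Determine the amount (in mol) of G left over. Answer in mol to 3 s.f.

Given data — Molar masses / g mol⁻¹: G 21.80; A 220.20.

0.277 mol

n(G) = 19.70 / 21.80 = 0.9037 mol
n(A) = 207.0 / 220.20 = 0.9401 mol
n/ν → G: 0.4519, A: 0.3134; A is limiting.
G consumed = (2/3) × 0.9401 = 0.6267 mol
G remaining = 0.9037 − 0.6267 = 0.2770 mol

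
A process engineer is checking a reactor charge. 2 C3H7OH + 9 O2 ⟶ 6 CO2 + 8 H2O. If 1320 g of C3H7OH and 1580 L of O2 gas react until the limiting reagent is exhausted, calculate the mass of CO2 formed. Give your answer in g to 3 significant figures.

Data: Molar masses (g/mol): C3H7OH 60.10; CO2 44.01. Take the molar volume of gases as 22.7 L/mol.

2040 g

n(C3H7OH) = 1320 / 60.10 = 21.96 mol
n(O2) = 1580 / 22.7 = 69.60 mol
n/ν for C3H7OH = 21.96/2 = 10.98
n/ν for O2 = 69.60/9 = 7.733
Smallest n/ν is O2 → limiting reagent.
n(CO2) = (6/9) × 69.60 = 46.40 mol
mass = 46.40 × 44.01 = 2042 g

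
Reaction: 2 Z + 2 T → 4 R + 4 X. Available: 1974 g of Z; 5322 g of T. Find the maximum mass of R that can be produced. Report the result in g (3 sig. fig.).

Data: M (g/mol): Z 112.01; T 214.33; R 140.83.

n(Z) = 1974 / 112.01 = 17.62 mol
n(T) = 5322 / 214.33 = 24.83 mol
n/ν → Z: 8.810, T: 12.42; Z is limiting.
n(R) = (4/2) × 17.62 = 35.24 mol
mass = 35.24 × 140.83 = 4963 g

4960 g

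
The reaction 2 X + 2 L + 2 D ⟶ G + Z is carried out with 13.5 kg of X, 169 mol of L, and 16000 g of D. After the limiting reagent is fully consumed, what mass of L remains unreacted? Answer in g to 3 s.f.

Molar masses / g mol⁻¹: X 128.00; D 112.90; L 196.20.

n(X) = 13.50×1000 / 128.00 = 105.5 mol
n(L) = 169.0 mol
n(D) = 16000 / 112.90 = 141.7 mol
n/ν for X = 105.5/2 = 52.75
n/ν for L = 169.0/2 = 84.50
n/ν for D = 141.7/2 = 70.85
Smallest n/ν is X → limiting reagent.
L consumed = (2/2) × 105.5 = 105.5 mol
L remaining = 169.0 − 105.5 = 63.50 mol
mass = 63.50 × 196.20 = 12460 g

12500 g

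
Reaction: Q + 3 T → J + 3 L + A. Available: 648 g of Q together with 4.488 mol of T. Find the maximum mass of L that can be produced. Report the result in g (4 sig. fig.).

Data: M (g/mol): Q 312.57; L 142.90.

n(Q) = 648.0 / 312.57 = 2.073 mol
n(T) = 4.488 mol
n/ν → Q: 2.073, T: 1.496; T is limiting.
n(L) = (3/3) × 4.488 = 4.488 mol
mass = 4.488 × 142.90 = 641.3 g

641.3 g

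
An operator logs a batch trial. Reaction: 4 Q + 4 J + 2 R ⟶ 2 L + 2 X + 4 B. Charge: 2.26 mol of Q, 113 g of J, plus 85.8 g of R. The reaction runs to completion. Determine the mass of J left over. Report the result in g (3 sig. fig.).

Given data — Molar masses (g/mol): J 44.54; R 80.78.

n(Q) = 2.260 mol
n(J) = 113.0 / 44.54 = 2.537 mol
n(R) = 85.80 / 80.78 = 1.062 mol
n/ν for Q = 2.260/4 = 0.5650
n/ν for J = 2.537/4 = 0.6343
n/ν for R = 1.062/2 = 0.5310
Smallest n/ν is R → limiting reagent.
J consumed = (4/2) × 1.062 = 2.124 mol
J remaining = 2.537 − 2.124 = 0.4130 mol
mass = 0.4130 × 44.54 = 18.40 g

18.4 g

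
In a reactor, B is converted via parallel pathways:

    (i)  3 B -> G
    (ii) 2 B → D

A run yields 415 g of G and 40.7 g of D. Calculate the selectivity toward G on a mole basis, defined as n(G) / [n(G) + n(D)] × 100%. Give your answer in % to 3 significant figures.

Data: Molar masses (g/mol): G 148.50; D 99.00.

n(G) = 415 / 148.50 = 2.795 mol
n(D) = 40.7 / 99.00 = 0.4111 mol
selectivity = 2.795/(2.795+0.4111) × 100 = 87.18 %

87.2 %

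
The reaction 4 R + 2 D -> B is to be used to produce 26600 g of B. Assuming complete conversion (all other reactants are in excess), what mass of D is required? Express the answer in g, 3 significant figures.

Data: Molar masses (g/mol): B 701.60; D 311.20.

23600 g

n(B) = 26600 / 701.60 = 37.91 mol
n(D) = (2/1) × 37.91 = 75.82 mol
mass = 75.82 × 311.20 = 23600 g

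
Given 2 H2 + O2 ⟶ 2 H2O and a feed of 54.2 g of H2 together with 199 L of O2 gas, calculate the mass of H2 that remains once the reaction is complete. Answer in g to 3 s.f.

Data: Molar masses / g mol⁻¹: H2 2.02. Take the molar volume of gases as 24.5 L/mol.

21.4 g

n(H2) = 54.20 / 2.02 = 26.83 mol
n(O2) = 199.0 / 24.5 = 8.122 mol
n/ν → H2: 13.42, O2: 8.122; O2 is limiting.
H2 consumed = (2/1) × 8.122 = 16.24 mol
H2 remaining = 26.83 − 16.24 = 10.59 mol
mass = 10.59 × 2.02 = 21.39 g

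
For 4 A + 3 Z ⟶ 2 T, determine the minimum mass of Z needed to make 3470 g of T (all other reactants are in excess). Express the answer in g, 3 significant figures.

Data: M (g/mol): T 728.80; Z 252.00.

1800 g

n(T) = 3470 / 728.80 = 4.761 mol
n(Z) = (3/2) × 4.761 = 7.142 mol
mass = 7.142 × 252.00 = 1800 g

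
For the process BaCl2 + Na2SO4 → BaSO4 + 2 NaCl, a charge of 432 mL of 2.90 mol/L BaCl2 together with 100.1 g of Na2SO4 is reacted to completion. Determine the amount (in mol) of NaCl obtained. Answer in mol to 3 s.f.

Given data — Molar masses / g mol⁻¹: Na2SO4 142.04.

1.41 mol

n(BaCl2) = 2.90 × 432.0/1000 = 1.253 mol
n(Na2SO4) = 100.1 / 142.04 = 0.7047 mol
n/ν → BaCl2: 1.253, Na2SO4: 0.7047; Na2SO4 is limiting.
n(NaCl) = (2/1) × 0.7047 = 1.409 mol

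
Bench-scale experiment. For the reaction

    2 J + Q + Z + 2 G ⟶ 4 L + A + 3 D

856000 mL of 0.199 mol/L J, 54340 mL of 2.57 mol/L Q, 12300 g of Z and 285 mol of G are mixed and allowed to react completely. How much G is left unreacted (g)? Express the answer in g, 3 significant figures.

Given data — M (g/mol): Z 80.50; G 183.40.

21000 g

n(J) = 0.199 × 856000/1000 = 170.3 mol
n(Q) = 2.57 × 54340/1000 = 139.7 mol
n(Z) = 12300 / 80.50 = 152.8 mol
n(G) = 285.0 mol
n/ν for J = 170.3/2 = 85.15
n/ν for Q = 139.7/1 = 139.7
n/ν for Z = 152.8/1 = 152.8
n/ν for G = 285.0/2 = 142.5
Smallest n/ν is J → limiting reagent.
G consumed = (2/2) × 170.3 = 170.3 mol
G remaining = 285.0 − 170.3 = 114.7 mol
mass = 114.7 × 183.40 = 21040 g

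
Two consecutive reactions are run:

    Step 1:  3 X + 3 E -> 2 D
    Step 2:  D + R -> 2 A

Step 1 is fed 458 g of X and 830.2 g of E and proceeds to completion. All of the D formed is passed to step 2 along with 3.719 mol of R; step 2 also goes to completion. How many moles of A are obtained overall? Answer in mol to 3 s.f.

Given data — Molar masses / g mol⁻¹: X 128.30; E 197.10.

Step 1:
n(X) = 458.0 / 128.30 = 3.570 mol
n(E) = 830.2 / 197.10 = 4.212 mol
n/ν for X = 3.570/3 = 1.190
n/ν for E = 4.212/3 = 1.404
Smallest n/ν is X → limiting reagent.
n(D) produced = (2/3) × 3.570 = 2.380 mol
Step 2:
n(D) available = 2.380 mol
n(R) = 3.719 mol
n/ν for D = 2.380/1 = 2.380
n/ν for R = 3.719/1 = 3.719
Smallest n/ν is D → limiting reagent.
n(A) = (2/1) × 2.380 = 4.760 mol

4.76 mol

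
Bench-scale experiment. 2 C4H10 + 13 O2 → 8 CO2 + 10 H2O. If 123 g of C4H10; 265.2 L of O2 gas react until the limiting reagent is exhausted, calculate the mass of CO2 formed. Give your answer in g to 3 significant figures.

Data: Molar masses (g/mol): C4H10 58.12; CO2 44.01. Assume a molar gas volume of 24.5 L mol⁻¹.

n(C4H10) = 123.0 / 58.12 = 2.116 mol
n(O2) = 265.2 / 24.5 = 10.82 mol
n/ν for C4H10 = 2.116/2 = 1.058
n/ν for O2 = 10.82/13 = 0.8323
Smallest n/ν is O2 → limiting reagent.
n(CO2) = (8/13) × 10.82 = 6.658 mol
mass = 6.658 × 44.01 = 293.0 g

293 g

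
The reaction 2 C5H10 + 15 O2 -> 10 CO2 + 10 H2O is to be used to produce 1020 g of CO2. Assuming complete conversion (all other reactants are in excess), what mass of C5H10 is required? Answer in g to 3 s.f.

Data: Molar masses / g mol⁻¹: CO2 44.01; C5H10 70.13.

n(CO2) = 1020 / 44.01 = 23.18 mol
n(C5H10) = (2/10) × 23.18 = 4.636 mol
mass = 4.636 × 70.13 = 325.1 g

325 g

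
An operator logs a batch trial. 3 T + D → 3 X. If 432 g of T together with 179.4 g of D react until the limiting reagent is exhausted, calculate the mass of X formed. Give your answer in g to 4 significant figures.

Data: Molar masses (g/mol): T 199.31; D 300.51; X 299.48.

n(T) = 432.0 / 199.31 = 2.167 mol
n(D) = 179.4 / 300.51 = 0.5970 mol
n/ν for T = 2.167/3 = 0.7223
n/ν for D = 0.5970/1 = 0.5970
Smallest n/ν is D → limiting reagent.
n(X) = (3/1) × 0.5970 = 1.791 mol
mass = 1.791 × 299.48 = 536.4 g

536.4 g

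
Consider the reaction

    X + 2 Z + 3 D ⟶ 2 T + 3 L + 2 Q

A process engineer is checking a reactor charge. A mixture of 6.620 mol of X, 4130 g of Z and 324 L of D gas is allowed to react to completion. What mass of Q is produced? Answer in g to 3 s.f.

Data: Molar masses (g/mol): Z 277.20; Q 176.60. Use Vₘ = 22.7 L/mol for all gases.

1680 g

n(X) = 6.620 mol
n(Z) = 4130 / 277.20 = 14.90 mol
n(D) = 324.0 / 22.7 = 14.27 mol
n/ν for X = 6.620/1 = 6.620
n/ν for Z = 14.90/2 = 7.450
n/ν for D = 14.27/3 = 4.757
Smallest n/ν is D → limiting reagent.
n(Q) = (2/3) × 14.27 = 9.513 mol
mass = 9.513 × 176.60 = 1680 g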